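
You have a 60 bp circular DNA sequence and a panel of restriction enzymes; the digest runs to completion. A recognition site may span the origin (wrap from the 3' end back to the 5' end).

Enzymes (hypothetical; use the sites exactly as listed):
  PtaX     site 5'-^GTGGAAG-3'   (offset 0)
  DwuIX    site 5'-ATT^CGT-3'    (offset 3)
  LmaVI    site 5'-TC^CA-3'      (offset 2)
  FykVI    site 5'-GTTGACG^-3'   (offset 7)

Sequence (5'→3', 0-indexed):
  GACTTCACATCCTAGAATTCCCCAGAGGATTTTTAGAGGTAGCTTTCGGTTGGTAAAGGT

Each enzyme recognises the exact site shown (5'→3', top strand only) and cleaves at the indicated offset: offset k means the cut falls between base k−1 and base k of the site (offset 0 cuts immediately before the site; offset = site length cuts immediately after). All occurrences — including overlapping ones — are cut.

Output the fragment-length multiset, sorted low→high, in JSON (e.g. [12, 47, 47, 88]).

[60]

Per-enzyme occurrences:
  PtaX (GTGGAAG, off=0): no sites
  DwuIX (ATTCGT, off=3): no sites
  LmaVI (TCCA, off=2): no sites
  FykVI (GTTGACG, off=7): no sites

All cut coordinates (distinct, sorted): ∅

Fragments:
  no cuts → one circular fragment of 60 bp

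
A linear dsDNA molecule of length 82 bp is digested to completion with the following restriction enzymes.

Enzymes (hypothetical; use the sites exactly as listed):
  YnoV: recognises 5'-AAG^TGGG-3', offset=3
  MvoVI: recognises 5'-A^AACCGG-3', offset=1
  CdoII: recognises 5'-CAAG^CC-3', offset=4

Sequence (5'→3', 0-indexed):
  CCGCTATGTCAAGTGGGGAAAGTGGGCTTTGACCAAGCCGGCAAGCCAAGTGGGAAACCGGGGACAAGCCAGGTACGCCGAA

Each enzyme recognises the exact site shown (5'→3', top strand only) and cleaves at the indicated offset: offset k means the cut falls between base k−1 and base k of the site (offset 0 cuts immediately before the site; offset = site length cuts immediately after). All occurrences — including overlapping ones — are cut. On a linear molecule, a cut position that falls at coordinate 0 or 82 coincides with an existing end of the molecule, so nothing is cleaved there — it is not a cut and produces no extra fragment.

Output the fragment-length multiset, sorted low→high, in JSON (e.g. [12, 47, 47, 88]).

[5,5,8,9,13,13,14,15]

Scan for sites:
  YnoV (AAGTGGG, off=3): starts [10, 19, 47] → cuts [13, 22, 50]
  MvoVI (AAACCGG, off=1): starts [54] → cuts [55]
  CdoII (CAAGCC, off=4): starts [33, 41, 64] → cuts [37, 45, 68]

Pooled cuts: [13, 22, 37, 45, 50, 55, 68]

Fragments:
  [0,13): 13 bp
  [13,22): 9 bp
  [22,37): 15 bp
  [37,45): 8 bp
  [45,50): 5 bp
  [50,55): 5 bp
  [55,68): 13 bp
  [68,82): 14 bp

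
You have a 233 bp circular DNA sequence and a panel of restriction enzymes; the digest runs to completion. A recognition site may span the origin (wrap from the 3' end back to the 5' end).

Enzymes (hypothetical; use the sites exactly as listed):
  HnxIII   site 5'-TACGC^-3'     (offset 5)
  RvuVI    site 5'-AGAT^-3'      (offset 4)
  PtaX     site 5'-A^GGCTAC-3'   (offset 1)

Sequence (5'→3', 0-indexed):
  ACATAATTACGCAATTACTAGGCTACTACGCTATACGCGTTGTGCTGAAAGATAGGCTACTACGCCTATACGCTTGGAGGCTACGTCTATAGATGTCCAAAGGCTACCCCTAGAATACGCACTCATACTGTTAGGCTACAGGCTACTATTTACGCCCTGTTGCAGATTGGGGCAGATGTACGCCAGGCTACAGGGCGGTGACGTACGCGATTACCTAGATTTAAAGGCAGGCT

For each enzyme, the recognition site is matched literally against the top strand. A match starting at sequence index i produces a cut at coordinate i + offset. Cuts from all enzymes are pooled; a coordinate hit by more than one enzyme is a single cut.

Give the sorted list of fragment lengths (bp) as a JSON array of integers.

[1,2,5,6,7,7,7,8,8,9,10,11,11,12,12,13,15,15,16,16,19,23]

Site scan:
  HnxIII TACGC/5: at [7, 26, 33, 60, 68, 115, 150, 178, 203] ⇒ [12, 31, 38, 65, 73, 120, 155, 183, 208]
  RvuVI AGAT/4: at [49, 90, 163, 173, 216] ⇒ [53, 94, 167, 177, 220]
  PtaX AGGCTAC/1: at [19, 53, 77, 100, 132, 139, 184, 228] ⇒ [20, 54, 78, 101, 133, 140, 185, 229]

Pooled cuts: [12, 20, 31, 38, 53, 54, 65, 73, 78, 94, 101, 120, 133, 140, 155, 167, 177, 183, 185, 208, 220, 229]

Fragment lengths:
  12→20: 8 bp
  20→31: 11 bp
  31→38: 7 bp
  38→53: 15 bp
  53→54: 1 bp
  54→65: 11 bp
  65→73: 8 bp
  73→78: 5 bp
  78→94: 16 bp
  94→101: 7 bp
  101→120: 19 bp
  120→133: 13 bp
  133→140: 7 bp
  140→155: 15 bp
  155→167: 12 bp
  167→177: 10 bp
  177→183: 6 bp
  183→185: 2 bp
  185→208: 23 bp
  208→220: 12 bp
  220→229: 9 bp
  229→12 (wrap): 233-229+12 = 16 bp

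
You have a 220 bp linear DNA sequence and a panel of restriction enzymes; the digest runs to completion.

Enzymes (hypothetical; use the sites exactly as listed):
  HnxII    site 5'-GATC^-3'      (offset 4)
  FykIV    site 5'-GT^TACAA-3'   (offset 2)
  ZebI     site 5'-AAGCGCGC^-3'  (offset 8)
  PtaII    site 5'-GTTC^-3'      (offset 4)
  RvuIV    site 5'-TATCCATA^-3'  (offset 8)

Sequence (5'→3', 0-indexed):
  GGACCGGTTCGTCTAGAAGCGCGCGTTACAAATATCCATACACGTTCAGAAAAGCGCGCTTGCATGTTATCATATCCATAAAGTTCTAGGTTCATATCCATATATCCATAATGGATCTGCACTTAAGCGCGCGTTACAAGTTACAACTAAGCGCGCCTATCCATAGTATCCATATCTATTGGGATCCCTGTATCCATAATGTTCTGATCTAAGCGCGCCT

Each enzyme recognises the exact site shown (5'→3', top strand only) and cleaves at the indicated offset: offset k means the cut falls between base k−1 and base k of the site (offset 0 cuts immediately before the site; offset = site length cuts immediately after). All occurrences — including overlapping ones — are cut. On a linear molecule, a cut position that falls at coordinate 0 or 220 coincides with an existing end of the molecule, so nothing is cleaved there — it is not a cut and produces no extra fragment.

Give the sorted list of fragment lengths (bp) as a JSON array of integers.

[2,2,2,5,6,6,7,7,7,7,8,9,9,9,9,10,12,12,12,14,14,15,15,21]

Site scan:
  HnxII GATC/4: at [113, 182, 205] ⇒ [117, 186, 209]
  FykIV GTTACAA/2: at [24, 132, 139] ⇒ [26, 134, 141]
  ZebI AAGCGCGC/8: at [16, 51, 124, 148, 210] ⇒ [24, 59, 132, 156, 218]
  PtaII GTTC/4: at [6, 43, 82, 89, 200] ⇒ [10, 47, 86, 93, 204]
  RvuIV TATCCATA/8: at [32, 72, 94, 102, 157, 166, 190] ⇒ [40, 80, 102, 110, 165, 174, 198]

All cut coordinates (distinct, sorted): [10, 24, 26, 40, 47, 59, 80, 86, 93, 102, 110, 117, 132, 134, 141, 156, 165, 174, 186, 198, 204, 209, 218]

Fragment lengths:
  [0,10): 10 bp
  [10,24): 14 bp
  [24,26): 2 bp
  [26,40): 14 bp
  [40,47): 7 bp
  [47,59): 12 bp
  [59,80): 21 bp
  [80,86): 6 bp
  [86,93): 7 bp
  [93,102): 9 bp
  [102,110): 8 bp
  [110,117): 7 bp
  [117,132): 15 bp
  [132,134): 2 bp
  [134,141): 7 bp
  [141,156): 15 bp
  [156,165): 9 bp
  [165,174): 9 bp
  [174,186): 12 bp
  [186,198): 12 bp
  [198,204): 6 bp
  [204,209): 5 bp
  [209,218): 9 bp
  [218,220): 2 bp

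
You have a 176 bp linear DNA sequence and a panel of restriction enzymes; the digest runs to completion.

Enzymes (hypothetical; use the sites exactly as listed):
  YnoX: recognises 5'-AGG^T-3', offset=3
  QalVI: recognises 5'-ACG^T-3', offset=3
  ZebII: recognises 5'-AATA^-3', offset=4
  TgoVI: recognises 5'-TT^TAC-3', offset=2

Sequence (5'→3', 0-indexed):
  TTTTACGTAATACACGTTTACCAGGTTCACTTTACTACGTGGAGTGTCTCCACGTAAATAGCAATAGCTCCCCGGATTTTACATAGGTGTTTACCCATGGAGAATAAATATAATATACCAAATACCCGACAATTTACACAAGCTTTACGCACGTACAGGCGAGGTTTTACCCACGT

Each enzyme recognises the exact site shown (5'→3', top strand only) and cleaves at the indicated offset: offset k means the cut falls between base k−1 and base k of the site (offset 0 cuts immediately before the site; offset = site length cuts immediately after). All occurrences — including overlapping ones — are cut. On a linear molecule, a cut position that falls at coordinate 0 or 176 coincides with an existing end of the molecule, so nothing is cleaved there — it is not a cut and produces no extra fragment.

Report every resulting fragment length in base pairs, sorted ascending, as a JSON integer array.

Site scan:
  YnoX (AGGT, off=3): starts [22, 84, 161] → cuts [25, 87, 164]
  QalVI (ACGT, off=3): starts [4, 13, 36, 51, 150, 172] → cuts [7, 16, 39, 54, 153, 175]
  ZebII (AATA, off=4): starts [8, 56, 62, 102, 106, 111, 120] → cuts [12, 60, 66, 106, 110, 115, 124]
  TgoVI (TTTAC, off=2): starts [1, 16, 30, 77, 89, 132, 143, 165] → cuts [3, 18, 32, 79, 91, 134, 145, 167]

All cut coordinates (distinct, sorted): [3, 7, 12, 16, 18, 25, 32, 39, 54, 60, 66, 79, 87, 91, 106, 110, 115, 124, 134, 145, 153, 164, 167, 175]

Fragments:
  [0,3): 3 bp
  [3,7): 4 bp
  [7,12): 5 bp
  [12,16): 4 bp
  [16,18): 2 bp
  [18,25): 7 bp
  [25,32): 7 bp
  [32,39): 7 bp
  [39,54): 15 bp
  [54,60): 6 bp
  [60,66): 6 bp
  [66,79): 13 bp
  [79,87): 8 bp
  [87,91): 4 bp
  [91,106): 15 bp
  [106,110): 4 bp
  [110,115): 5 bp
  [115,124): 9 bp
  [124,134): 10 bp
  [134,145): 11 bp
  [145,153): 8 bp
  [153,164): 11 bp
  [164,167): 3 bp
  [167,175): 8 bp
  [175,176): 1 bp

[1,2,3,3,4,4,4,4,5,5,6,6,7,7,7,8,8,8,9,10,11,11,13,15,15]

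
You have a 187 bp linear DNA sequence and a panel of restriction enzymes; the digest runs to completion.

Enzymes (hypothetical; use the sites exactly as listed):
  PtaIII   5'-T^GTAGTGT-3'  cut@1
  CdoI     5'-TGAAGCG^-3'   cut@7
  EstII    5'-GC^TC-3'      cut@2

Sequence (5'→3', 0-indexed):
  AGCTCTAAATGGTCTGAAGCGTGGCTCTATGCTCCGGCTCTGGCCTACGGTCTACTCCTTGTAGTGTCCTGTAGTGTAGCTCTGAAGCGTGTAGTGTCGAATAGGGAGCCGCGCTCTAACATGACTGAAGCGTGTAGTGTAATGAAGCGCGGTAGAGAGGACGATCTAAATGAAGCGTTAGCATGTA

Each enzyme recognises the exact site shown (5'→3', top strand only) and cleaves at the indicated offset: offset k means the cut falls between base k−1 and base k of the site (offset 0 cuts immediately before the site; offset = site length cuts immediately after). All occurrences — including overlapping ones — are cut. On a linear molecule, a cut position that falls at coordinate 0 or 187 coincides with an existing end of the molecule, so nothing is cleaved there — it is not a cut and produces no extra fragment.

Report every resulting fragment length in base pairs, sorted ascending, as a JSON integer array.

Scan for sites:
  PtaIII (TGTAGTGT, off=1): starts [59, 69, 89, 132] → cuts [60, 70, 90, 133]
  CdoI (TGAAGCG, off=7): starts [14, 82, 125, 142, 170] → cuts [21, 89, 132, 149, 177]
  EstII (GCTC, off=2): starts [1, 23, 30, 36, 78, 112] → cuts [3, 25, 32, 38, 80, 114]

Pooled cuts: [3, 21, 25, 32, 38, 60, 70, 80, 89, 90, 114, 132, 133, 149, 177]

Fragment lengths:
  [0,3): 3 bp
  [3,21): 18 bp
  [21,25): 4 bp
  [25,32): 7 bp
  [32,38): 6 bp
  [38,60): 22 bp
  [60,70): 10 bp
  [70,80): 10 bp
  [80,89): 9 bp
  [89,90): 1 bp
  [90,114): 24 bp
  [114,132): 18 bp
  [132,133): 1 bp
  [133,149): 16 bp
  [149,177): 28 bp
  [177,187): 10 bp

[1,1,3,4,6,7,9,10,10,10,16,18,18,22,24,28]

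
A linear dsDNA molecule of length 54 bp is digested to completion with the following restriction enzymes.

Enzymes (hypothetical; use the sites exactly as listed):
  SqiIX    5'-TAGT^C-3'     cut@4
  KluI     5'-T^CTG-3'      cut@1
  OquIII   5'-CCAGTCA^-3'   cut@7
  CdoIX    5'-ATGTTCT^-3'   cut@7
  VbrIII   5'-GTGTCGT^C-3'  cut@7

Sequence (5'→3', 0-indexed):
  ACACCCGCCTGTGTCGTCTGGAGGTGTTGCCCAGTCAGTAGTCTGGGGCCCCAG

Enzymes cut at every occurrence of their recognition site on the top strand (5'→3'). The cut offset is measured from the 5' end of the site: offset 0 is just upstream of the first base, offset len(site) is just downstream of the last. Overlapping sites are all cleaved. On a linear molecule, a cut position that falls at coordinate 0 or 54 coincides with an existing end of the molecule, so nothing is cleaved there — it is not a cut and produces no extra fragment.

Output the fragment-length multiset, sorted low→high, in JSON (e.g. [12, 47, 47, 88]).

[5,12,17,20]

Site scan:
  SqiIX TAGTC/4: at [38] ⇒ [42]
  KluI TCTG/1: at [16, 41] ⇒ [17, 42]
  OquIII CCAGTCA/7: at [30] ⇒ [37]
  CdoIX (ATGTTCT, off=7): no sites
  VbrIII GTGTCGTC/7: at [10] ⇒ [17]

Pooled cuts: [17, 37, 42]

Fragments:
  [0,17): 17 bp
  [17,37): 20 bp
  [37,42): 5 bp
  [42,54): 12 bp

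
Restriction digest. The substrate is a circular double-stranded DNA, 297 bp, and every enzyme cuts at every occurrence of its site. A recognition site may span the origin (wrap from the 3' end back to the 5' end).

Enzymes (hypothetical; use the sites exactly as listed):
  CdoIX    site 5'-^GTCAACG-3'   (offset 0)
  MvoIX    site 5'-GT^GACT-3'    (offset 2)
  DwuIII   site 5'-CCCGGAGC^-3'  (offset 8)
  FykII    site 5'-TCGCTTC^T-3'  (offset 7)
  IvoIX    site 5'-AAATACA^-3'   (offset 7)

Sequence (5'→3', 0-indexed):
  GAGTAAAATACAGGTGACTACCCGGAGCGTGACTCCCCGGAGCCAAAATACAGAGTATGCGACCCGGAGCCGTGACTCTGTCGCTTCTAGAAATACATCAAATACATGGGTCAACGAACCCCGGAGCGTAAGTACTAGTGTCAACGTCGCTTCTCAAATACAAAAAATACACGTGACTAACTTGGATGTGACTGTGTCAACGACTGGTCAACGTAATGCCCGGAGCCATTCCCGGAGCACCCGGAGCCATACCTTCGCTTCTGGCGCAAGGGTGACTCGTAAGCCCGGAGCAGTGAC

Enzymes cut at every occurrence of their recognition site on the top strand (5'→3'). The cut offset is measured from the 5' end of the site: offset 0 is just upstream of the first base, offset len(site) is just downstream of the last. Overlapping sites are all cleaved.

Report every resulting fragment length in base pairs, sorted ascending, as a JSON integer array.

Scan for sites:
  CdoIX (GTCAACG, off=0): starts [109, 139, 195, 206] → cuts [109, 139, 195, 206]
  MvoIX (GTGACT, off=2): starts [13, 28, 71, 172, 187, 271] → cuts [15, 30, 73, 174, 189, 273]
  DwuIII (CCCGGAGC, off=8): starts [20, 35, 62, 119, 218, 230, 239, 283] → cuts [28, 43, 70, 127, 226, 238, 247, 291]
  FykII (TCGCTTCT, off=7): starts [80, 146, 254] → cuts [87, 153, 261]
  IvoIX (AAATACA, off=7): starts [5, 45, 90, 99, 155, 164] → cuts [12, 52, 97, 106, 162, 171]

All cut coordinates (distinct, sorted): [12, 15, 28, 30, 43, 52, 70, 73, 87, 97, 106, 109, 127, 139, 153, 162, 171, 174, 189, 195, 206, 226, 238, 247, 261, 273, 291]

Fragments:
  12→15: 3 bp
  15→28: 13 bp
  28→30: 2 bp
  30→43: 13 bp
  43→52: 9 bp
  52→70: 18 bp
  70→73: 3 bp
  73→87: 14 bp
  87→97: 10 bp
  97→106: 9 bp
  106→109: 3 bp
  109→127: 18 bp
  127→139: 12 bp
  139→153: 14 bp
  153→162: 9 bp
  162→171: 9 bp
  171→174: 3 bp
  174→189: 15 bp
  189→195: 6 bp
  195→206: 11 bp
  206→226: 20 bp
  226→238: 12 bp
  238→247: 9 bp
  247→261: 14 bp
  261→273: 12 bp
  273→291: 18 bp
  291→12 (wrap): 297-291+12 = 18 bp

[2,3,3,3,3,6,9,9,9,9,9,10,11,12,12,12,13,13,14,14,14,15,18,18,18,18,20]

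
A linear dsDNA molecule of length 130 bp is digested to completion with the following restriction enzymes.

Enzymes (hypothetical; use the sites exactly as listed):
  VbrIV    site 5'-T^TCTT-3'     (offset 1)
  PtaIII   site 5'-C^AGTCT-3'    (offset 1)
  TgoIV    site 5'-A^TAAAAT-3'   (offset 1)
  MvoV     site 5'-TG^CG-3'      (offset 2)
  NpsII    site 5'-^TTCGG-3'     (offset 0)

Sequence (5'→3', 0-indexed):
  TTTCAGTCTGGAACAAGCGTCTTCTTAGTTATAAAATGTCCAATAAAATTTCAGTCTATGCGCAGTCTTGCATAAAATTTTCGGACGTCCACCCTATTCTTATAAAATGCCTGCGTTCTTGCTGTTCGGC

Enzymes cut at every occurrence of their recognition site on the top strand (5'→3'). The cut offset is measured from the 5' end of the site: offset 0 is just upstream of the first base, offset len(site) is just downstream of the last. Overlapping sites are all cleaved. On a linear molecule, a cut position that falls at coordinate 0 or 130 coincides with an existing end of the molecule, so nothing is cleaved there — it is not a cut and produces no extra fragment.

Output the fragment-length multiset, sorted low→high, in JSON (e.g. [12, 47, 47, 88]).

Site scan:
  VbrIV (TTCTT, off=1): starts [21, 96, 115] → cuts [22, 97, 116]
  PtaIII (CAGTCT, off=1): starts [3, 51, 62] → cuts [4, 52, 63]
  TgoIV (ATAAAAT, off=1): starts [30, 42, 71, 101] → cuts [31, 43, 72, 102]
  MvoV (TGCG, off=2): starts [58, 111] → cuts [60, 113]
  NpsII (TTCGG, off=0): starts [79, 124] → cuts [79, 124]

All cut coordinates (distinct, sorted): [4, 22, 31, 43, 52, 60, 63, 72, 79, 97, 102, 113, 116, 124]

Fragment lengths:
  [0,4): 4 bp
  [4,22): 18 bp
  [22,31): 9 bp
  [31,43): 12 bp
  [43,52): 9 bp
  [52,60): 8 bp
  [60,63): 3 bp
  [63,72): 9 bp
  [72,79): 7 bp
  [79,97): 18 bp
  [97,102): 5 bp
  [102,113): 11 bp
  [113,116): 3 bp
  [116,124): 8 bp
  [124,130): 6 bp

[3,3,4,5,6,7,8,8,9,9,9,11,12,18,18]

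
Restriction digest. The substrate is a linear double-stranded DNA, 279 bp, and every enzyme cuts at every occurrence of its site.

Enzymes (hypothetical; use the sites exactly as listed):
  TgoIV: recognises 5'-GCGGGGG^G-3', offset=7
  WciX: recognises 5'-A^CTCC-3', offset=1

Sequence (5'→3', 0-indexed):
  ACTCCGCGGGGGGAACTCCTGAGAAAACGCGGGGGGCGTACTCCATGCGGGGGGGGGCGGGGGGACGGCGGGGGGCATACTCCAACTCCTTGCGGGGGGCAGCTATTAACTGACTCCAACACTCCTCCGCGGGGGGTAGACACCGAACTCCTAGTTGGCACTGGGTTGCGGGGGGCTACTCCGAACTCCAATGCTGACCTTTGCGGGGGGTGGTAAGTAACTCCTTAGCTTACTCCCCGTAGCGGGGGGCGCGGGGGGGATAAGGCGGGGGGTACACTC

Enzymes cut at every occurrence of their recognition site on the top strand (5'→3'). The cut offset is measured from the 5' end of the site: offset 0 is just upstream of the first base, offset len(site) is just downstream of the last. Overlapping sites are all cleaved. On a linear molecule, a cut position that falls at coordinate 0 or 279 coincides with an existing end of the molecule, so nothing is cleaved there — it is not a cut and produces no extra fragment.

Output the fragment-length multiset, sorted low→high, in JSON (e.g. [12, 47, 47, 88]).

Site scan:
  TgoIV (GCGGGGGG, off=7): starts [5, 28, 46, 56, 67, 91, 128, 167, 202, 241, 250, 264] → cuts [12, 35, 53, 63, 74, 98, 135, 174, 209, 248, 257, 271]
  WciX (ACTCC, off=1): starts [0, 14, 39, 78, 84, 112, 120, 146, 177, 184, 219, 231] → cuts [1, 15, 40, 79, 85, 113, 121, 147, 178, 185, 220, 232]

All cut coordinates (distinct, sorted): [1, 12, 15, 35, 40, 53, 63, 74, 79, 85, 98, 113, 121, 135, 147, 174, 178, 185, 209, 220, 232, 248, 257, 271]

Fragments:
  [0,1): 1 bp
  [1,12): 11 bp
  [12,15): 3 bp
  [15,35): 20 bp
  [35,40): 5 bp
  [40,53): 13 bp
  [53,63): 10 bp
  [63,74): 11 bp
  [74,79): 5 bp
  [79,85): 6 bp
  [85,98): 13 bp
  [98,113): 15 bp
  [113,121): 8 bp
  [121,135): 14 bp
  [135,147): 12 bp
  [147,174): 27 bp
  [174,178): 4 bp
  [178,185): 7 bp
  [185,209): 24 bp
  [209,220): 11 bp
  [220,232): 12 bp
  [232,248): 16 bp
  [248,257): 9 bp
  [257,271): 14 bp
  [271,279): 8 bp

[1,3,4,5,5,6,7,8,8,9,10,11,11,11,12,12,13,13,14,14,15,16,20,24,27]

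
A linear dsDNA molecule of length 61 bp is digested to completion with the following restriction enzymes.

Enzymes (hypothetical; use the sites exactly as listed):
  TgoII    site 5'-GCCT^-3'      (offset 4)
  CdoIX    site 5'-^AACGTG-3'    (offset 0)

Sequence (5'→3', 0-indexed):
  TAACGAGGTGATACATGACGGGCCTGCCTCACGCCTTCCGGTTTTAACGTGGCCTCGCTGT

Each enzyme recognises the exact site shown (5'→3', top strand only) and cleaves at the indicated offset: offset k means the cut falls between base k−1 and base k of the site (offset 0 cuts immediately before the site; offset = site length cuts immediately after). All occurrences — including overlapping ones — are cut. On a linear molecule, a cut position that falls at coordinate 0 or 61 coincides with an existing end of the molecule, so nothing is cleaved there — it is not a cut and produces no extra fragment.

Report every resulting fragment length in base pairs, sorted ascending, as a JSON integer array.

[4,6,7,9,10,25]

Site scan:
  TgoII GCCT/4: at [21, 25, 32, 51] ⇒ [25, 29, 36, 55]
  CdoIX AACGTG/0: at [45] ⇒ [45]

Pooled cuts: [25, 29, 36, 45, 55]

Fragments:
  [0,25): 25 bp
  [25,29): 4 bp
  [29,36): 7 bp
  [36,45): 9 bp
  [45,55): 10 bp
  [55,61): 6 bp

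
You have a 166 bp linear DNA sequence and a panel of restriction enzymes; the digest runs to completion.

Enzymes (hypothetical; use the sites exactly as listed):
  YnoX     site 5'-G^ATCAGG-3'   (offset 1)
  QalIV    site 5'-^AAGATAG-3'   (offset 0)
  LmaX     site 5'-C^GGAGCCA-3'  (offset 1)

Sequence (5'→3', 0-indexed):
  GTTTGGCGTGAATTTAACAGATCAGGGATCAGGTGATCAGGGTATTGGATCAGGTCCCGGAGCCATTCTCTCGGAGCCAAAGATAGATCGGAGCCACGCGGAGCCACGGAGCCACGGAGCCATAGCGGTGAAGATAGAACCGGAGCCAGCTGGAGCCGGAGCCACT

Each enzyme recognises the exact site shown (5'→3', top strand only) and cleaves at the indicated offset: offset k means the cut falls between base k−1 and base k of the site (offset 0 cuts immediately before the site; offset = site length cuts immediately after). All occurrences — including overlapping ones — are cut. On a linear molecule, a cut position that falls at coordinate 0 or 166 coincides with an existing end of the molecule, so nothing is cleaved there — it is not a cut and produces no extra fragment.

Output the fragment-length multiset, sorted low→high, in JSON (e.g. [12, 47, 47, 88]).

[7,7,8,8,8,9,10,10,10,11,13,14,15,16,20]

Scan for sites:
  YnoX GATCAGG/1: at [19, 26, 34, 47] ⇒ [20, 27, 35, 48]
  QalIV AAGATAG/0: at [79, 130] ⇒ [79, 130]
  LmaX CGGAGCCA/1: at [57, 71, 88, 98, 106, 114, 140, 156] ⇒ [58, 72, 89, 99, 107, 115, 141, 157]

All cut coordinates (distinct, sorted): [20, 27, 35, 48, 58, 72, 79, 89, 99, 107, 115, 130, 141, 157]

Fragments:
  [0,20): 20 bp
  [20,27): 7 bp
  [27,35): 8 bp
  [35,48): 13 bp
  [48,58): 10 bp
  [58,72): 14 bp
  [72,79): 7 bp
  [79,89): 10 bp
  [89,99): 10 bp
  [99,107): 8 bp
  [107,115): 8 bp
  [115,130): 15 bp
  [130,141): 11 bp
  [141,157): 16 bp
  [157,166): 9 bp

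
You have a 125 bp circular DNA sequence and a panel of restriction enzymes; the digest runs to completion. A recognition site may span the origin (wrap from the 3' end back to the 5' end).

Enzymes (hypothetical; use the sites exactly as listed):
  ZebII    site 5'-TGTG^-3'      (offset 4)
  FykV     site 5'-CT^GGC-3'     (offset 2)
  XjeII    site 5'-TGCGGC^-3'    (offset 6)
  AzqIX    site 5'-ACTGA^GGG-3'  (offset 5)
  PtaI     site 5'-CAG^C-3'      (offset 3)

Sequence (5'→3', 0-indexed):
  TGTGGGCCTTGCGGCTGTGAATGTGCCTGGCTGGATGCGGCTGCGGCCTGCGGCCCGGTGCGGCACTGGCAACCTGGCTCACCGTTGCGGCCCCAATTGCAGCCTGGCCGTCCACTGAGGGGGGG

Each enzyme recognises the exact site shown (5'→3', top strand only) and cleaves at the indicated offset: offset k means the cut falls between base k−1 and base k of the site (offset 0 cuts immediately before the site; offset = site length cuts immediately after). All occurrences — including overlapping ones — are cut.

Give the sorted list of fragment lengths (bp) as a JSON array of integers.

Scan for sites:
  ZebII (TGTG, off=4): starts [0, 15, 21] → cuts [4, 19, 25]
  FykV (CTGGC, off=2): starts [26, 65, 73, 103] → cuts [28, 67, 75, 105]
  XjeII (TGCGGC, off=6): starts [9, 35, 41, 48, 58, 85] → cuts [15, 41, 47, 54, 64, 91]
  AzqIX (ACTGAGGG, off=5): starts [113] → cuts [118]
  PtaI (CAGC, off=3): starts [99] → cuts [102]

Pooled cuts: [4, 15, 19, 25, 28, 41, 47, 54, 64, 67, 75, 91, 102, 105, 118]

Fragment lengths:
  4→15: 11 bp
  15→19: 4 bp
  19→25: 6 bp
  25→28: 3 bp
  28→41: 13 bp
  41→47: 6 bp
  47→54: 7 bp
  54→64: 10 bp
  64→67: 3 bp
  67→75: 8 bp
  75→91: 16 bp
  91→102: 11 bp
  102→105: 3 bp
  105→118: 13 bp
  118→4 (wrap): 125-118+4 = 11 bp

[3,3,3,4,6,6,7,8,10,11,11,11,13,13,16]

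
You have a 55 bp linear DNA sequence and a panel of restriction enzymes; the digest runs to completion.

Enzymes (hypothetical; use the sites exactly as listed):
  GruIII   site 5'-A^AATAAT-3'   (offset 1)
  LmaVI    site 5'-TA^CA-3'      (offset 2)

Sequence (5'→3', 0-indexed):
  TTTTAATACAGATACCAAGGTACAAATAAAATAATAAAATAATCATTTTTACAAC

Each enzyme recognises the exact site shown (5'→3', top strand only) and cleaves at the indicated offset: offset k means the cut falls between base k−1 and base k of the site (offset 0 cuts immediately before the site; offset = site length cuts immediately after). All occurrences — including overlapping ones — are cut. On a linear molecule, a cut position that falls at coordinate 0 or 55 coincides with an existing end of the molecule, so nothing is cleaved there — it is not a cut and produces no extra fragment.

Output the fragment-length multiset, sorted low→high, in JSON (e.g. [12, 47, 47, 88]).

[4,7,8,8,14,14]

Site scan:
  GruIII AAATAAT/1: at [28, 36] ⇒ [29, 37]
  LmaVI TACA/2: at [6, 20, 49] ⇒ [8, 22, 51]

All cut coordinates (distinct, sorted): [8, 22, 29, 37, 51]

Fragment lengths:
  [0,8): 8 bp
  [8,22): 14 bp
  [22,29): 7 bp
  [29,37): 8 bp
  [37,51): 14 bp
  [51,55): 4 bp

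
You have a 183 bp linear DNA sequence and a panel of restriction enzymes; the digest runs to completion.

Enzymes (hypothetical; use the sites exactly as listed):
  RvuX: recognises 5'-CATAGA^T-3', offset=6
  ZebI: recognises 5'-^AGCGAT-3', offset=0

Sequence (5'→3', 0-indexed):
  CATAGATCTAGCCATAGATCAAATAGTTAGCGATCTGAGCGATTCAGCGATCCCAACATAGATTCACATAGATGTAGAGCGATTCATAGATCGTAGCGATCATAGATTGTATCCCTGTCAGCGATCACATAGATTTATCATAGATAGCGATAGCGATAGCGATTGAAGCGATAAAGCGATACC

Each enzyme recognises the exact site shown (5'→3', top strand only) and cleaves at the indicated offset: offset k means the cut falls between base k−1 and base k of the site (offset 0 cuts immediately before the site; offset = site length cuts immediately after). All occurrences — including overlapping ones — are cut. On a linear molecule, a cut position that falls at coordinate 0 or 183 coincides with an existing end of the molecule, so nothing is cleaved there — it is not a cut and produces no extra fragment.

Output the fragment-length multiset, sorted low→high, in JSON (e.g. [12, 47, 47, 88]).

Per-enzyme occurrences:
  RvuX CATAGAT/6: at [0, 12, 56, 66, 84, 100, 127, 138] ⇒ [6, 18, 62, 72, 90, 106, 133, 144]
  ZebI AGCGAT/0: at [28, 37, 45, 77, 94, 119, 145, 151, 157, 166, 174] ⇒ [28, 37, 45, 77, 94, 119, 145, 151, 157, 166, 174]

Pooled cuts: [6, 18, 28, 37, 45, 62, 72, 77, 90, 94, 106, 119, 133, 144, 145, 151, 157, 166, 174]

Fragment lengths:
  [0,6): 6 bp
  [6,18): 12 bp
  [18,28): 10 bp
  [28,37): 9 bp
  [37,45): 8 bp
  [45,62): 17 bp
  [62,72): 10 bp
  [72,77): 5 bp
  [77,90): 13 bp
  [90,94): 4 bp
  [94,106): 12 bp
  [106,119): 13 bp
  [119,133): 14 bp
  [133,144): 11 bp
  [144,145): 1 bp
  [145,151): 6 bp
  [151,157): 6 bp
  [157,166): 9 bp
  [166,174): 8 bp
  [174,183): 9 bp

[1,4,5,6,6,6,8,8,9,9,9,10,10,11,12,12,13,13,14,17]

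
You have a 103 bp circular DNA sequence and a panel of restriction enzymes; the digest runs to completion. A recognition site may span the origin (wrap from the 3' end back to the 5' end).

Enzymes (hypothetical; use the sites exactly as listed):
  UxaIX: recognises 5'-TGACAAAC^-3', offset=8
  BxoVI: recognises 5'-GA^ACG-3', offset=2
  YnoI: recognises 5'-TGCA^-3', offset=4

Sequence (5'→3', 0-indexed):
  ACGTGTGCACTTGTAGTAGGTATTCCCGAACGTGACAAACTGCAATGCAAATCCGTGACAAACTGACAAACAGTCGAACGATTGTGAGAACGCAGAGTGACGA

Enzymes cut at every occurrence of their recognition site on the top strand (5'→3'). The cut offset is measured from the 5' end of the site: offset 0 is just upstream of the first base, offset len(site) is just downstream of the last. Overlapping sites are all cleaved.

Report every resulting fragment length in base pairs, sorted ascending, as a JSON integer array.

Site scan:
  UxaIX (TGACAAAC, off=8): starts [32, 55, 63] → cuts [40, 63, 71]
  BxoVI (GAACG, off=2): starts [27, 75, 87, 101] → cuts [0, 29, 77, 89]
  YnoI (TGCA, off=4): starts [5, 40, 45] → cuts [9, 44, 49]

All cut coordinates (distinct, sorted): [0, 9, 29, 40, 44, 49, 63, 71, 77, 89]

Fragment lengths:
  0→9: 9 bp
  9→29: 20 bp
  29→40: 11 bp
  40→44: 4 bp
  44→49: 5 bp
  49→63: 14 bp
  63→71: 8 bp
  71→77: 6 bp
  77→89: 12 bp
  89→0 (wrap): 103-89+0 = 14 bp

[4,5,6,8,9,11,12,14,14,20]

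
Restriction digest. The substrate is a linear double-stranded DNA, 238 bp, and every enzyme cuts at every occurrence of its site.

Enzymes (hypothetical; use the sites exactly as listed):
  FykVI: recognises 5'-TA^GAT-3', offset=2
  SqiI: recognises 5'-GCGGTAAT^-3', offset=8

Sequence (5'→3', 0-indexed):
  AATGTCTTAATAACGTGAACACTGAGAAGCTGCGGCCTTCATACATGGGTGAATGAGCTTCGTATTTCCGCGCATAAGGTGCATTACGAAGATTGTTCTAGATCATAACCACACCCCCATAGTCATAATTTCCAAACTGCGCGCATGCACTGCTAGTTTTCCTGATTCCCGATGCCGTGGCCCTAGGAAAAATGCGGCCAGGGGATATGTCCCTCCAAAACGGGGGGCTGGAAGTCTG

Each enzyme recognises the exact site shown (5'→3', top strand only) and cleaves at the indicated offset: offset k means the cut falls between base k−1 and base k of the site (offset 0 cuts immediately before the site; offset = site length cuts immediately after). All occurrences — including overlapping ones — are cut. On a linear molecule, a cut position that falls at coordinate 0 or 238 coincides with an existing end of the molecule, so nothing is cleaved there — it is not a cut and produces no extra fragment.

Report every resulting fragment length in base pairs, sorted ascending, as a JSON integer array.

Scan for sites:
  FykVI TAGAT/2: at [98] ⇒ [100]
  SqiI (GCGGTAAT, off=8): no sites

All cut coordinates (distinct, sorted): [100]

Fragment lengths:
  [0,100): 100 bp
  [100,238): 138 bp

[100,138]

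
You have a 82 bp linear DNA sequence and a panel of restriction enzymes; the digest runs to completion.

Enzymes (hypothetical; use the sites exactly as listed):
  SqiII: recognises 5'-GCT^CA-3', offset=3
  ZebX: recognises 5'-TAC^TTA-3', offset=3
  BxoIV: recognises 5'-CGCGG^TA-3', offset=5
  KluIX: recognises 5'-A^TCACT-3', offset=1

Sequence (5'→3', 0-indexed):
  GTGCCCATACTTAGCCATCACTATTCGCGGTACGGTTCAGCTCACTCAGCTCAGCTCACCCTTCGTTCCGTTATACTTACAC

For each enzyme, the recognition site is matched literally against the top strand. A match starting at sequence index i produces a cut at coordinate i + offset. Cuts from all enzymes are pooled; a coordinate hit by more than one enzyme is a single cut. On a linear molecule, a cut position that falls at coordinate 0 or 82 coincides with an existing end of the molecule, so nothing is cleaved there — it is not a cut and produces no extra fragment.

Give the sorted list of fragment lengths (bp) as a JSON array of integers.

Site scan:
  SqiII GCTCA/3: at [39, 48, 53] ⇒ [42, 51, 56]
  ZebX TACTTA/3: at [7, 73] ⇒ [10, 76]
  BxoIV CGCGGTA/5: at [25] ⇒ [30]
  KluIX ATCACT/1: at [16] ⇒ [17]

All cut coordinates (distinct, sorted): [10, 17, 30, 42, 51, 56, 76]

Fragments:
  [0,10): 10 bp
  [10,17): 7 bp
  [17,30): 13 bp
  [30,42): 12 bp
  [42,51): 9 bp
  [51,56): 5 bp
  [56,76): 20 bp
  [76,82): 6 bp

[5,6,7,9,10,12,13,20]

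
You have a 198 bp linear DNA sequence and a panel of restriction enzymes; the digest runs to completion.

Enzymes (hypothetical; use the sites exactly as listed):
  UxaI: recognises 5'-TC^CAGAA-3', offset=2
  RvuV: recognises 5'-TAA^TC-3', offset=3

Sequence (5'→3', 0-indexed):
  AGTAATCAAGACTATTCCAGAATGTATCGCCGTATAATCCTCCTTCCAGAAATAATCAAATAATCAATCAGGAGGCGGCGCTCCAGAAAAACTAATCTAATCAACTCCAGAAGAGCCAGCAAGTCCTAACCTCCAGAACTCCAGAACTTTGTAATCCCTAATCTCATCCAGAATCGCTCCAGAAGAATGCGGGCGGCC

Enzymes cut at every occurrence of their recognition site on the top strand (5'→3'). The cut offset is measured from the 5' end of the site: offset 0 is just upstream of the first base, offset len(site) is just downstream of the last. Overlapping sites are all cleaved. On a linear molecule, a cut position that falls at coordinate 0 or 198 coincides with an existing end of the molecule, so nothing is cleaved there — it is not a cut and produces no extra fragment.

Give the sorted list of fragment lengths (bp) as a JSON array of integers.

[5,5,7,7,7,8,8,9,9,11,12,12,13,19,20,20,26]

Per-enzyme occurrences:
  UxaI TCCAGAA/2: at [15, 44, 81, 105, 131, 139, 166, 177] ⇒ [17, 46, 83, 107, 133, 141, 168, 179]
  RvuV TAATC/3: at [2, 34, 52, 60, 92, 97, 151, 158] ⇒ [5, 37, 55, 63, 95, 100, 154, 161]

All cut coordinates (distinct, sorted): [5, 17, 37, 46, 55, 63, 83, 95, 100, 107, 133, 141, 154, 161, 168, 179]

Fragments:
  [0,5): 5 bp
  [5,17): 12 bp
  [17,37): 20 bp
  [37,46): 9 bp
  [46,55): 9 bp
  [55,63): 8 bp
  [63,83): 20 bp
  [83,95): 12 bp
  [95,100): 5 bp
  [100,107): 7 bp
  [107,133): 26 bp
  [133,141): 8 bp
  [141,154): 13 bp
  [154,161): 7 bp
  [161,168): 7 bp
  [168,179): 11 bp
  [179,198): 19 bp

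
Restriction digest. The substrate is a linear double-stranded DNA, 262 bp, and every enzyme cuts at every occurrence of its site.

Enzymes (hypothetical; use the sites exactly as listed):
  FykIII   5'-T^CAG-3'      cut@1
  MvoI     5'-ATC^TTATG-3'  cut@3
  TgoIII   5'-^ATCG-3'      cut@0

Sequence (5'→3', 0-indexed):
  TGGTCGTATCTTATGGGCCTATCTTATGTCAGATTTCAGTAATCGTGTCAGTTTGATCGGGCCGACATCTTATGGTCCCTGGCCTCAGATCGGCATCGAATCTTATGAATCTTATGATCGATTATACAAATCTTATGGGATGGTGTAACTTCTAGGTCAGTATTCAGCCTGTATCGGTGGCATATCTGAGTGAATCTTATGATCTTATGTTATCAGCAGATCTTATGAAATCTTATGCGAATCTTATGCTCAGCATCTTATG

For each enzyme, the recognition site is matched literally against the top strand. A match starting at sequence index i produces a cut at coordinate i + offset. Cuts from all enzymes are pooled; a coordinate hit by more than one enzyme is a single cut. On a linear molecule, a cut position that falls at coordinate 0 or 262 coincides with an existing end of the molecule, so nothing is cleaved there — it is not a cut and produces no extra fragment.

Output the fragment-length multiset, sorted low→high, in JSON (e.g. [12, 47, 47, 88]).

Site scan:
  FykIII TCAG/1: at [28, 35, 47, 84, 156, 163, 212, 249] ⇒ [29, 36, 48, 85, 157, 164, 213, 250]
  MvoI ATCTTATG/3: at [7, 20, 66, 99, 108, 129, 193, 201, 219, 229, 240, 254] ⇒ [10, 23, 69, 102, 111, 132, 196, 204, 222, 232, 243, 257]
  TgoIII ATCG/0: at [41, 55, 88, 94, 116, 172] ⇒ [41, 55, 88, 94, 116, 172]

All cut coordinates (distinct, sorted): [10, 23, 29, 36, 41, 48, 55, 69, 85, 88, 94, 102, 111, 116, 132, 157, 164, 172, 196, 204, 213, 222, 232, 243, 250, 257]

Fragment lengths:
  [0,10): 10 bp
  [10,23): 13 bp
  [23,29): 6 bp
  [29,36): 7 bp
  [36,41): 5 bp
  [41,48): 7 bp
  [48,55): 7 bp
  [55,69): 14 bp
  [69,85): 16 bp
  [85,88): 3 bp
  [88,94): 6 bp
  [94,102): 8 bp
  [102,111): 9 bp
  [111,116): 5 bp
  [116,132): 16 bp
  [132,157): 25 bp
  [157,164): 7 bp
  [164,172): 8 bp
  [172,196): 24 bp
  [196,204): 8 bp
  [204,213): 9 bp
  [213,222): 9 bp
  [222,232): 10 bp
  [232,243): 11 bp
  [243,250): 7 bp
  [250,257): 7 bp
  [257,262): 5 bp

[3,5,5,5,6,6,7,7,7,7,7,7,8,8,8,9,9,9,10,10,11,13,14,16,16,24,25]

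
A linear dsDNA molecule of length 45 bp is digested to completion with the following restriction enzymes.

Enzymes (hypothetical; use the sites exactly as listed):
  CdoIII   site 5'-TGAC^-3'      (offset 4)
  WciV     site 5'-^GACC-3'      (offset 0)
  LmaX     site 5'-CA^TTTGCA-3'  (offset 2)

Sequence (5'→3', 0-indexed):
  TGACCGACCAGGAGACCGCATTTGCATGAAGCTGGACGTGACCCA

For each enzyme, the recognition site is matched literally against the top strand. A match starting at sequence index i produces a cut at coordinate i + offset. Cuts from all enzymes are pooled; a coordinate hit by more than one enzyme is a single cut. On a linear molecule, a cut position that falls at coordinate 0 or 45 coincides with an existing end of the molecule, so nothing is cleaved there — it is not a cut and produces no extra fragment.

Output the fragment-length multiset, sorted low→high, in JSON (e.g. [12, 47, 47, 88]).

Site scan:
  CdoIII TGAC/4: at [0, 38] ⇒ [4, 42]
  WciV GACC/0: at [1, 5, 13, 39] ⇒ [1, 5, 13, 39]
  LmaX CATTTGCA/2: at [18] ⇒ [20]

Pooled cuts: [1, 4, 5, 13, 20, 39, 42]

Fragment lengths:
  [0,1): 1 bp
  [1,4): 3 bp
  [4,5): 1 bp
  [5,13): 8 bp
  [13,20): 7 bp
  [20,39): 19 bp
  [39,42): 3 bp
  [42,45): 3 bp

[1,1,3,3,3,7,8,19]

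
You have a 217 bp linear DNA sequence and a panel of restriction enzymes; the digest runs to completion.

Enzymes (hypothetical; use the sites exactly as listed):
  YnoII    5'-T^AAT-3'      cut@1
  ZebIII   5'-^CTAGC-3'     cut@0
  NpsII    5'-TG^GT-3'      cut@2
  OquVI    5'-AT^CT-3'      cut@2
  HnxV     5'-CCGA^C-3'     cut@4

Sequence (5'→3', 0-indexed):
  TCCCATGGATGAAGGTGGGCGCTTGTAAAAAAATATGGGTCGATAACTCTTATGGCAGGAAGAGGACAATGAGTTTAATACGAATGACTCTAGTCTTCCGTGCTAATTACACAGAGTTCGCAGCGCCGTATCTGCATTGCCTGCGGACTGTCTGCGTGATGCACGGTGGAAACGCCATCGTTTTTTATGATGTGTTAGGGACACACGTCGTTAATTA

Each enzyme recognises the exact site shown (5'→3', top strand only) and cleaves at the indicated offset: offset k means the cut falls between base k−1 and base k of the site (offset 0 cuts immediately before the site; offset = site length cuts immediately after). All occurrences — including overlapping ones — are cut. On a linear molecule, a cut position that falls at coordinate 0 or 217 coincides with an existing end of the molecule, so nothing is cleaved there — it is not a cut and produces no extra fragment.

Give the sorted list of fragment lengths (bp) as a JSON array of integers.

[5,27,28,76,81]

Per-enzyme occurrences:
  YnoII (TAAT, off=1): starts [75, 103, 211] → cuts [76, 104, 212]
  ZebIII (CTAGC, off=0): no sites
  NpsII (TGGT, off=2): no sites
  OquVI (ATCT, off=2): starts [129] → cuts [131]
  HnxV (CCGAC, off=4): no sites

Pooled cuts: [76, 104, 131, 212]

Fragment lengths:
  [0,76): 76 bp
  [76,104): 28 bp
  [104,131): 27 bp
  [131,212): 81 bp
  [212,217): 5 bp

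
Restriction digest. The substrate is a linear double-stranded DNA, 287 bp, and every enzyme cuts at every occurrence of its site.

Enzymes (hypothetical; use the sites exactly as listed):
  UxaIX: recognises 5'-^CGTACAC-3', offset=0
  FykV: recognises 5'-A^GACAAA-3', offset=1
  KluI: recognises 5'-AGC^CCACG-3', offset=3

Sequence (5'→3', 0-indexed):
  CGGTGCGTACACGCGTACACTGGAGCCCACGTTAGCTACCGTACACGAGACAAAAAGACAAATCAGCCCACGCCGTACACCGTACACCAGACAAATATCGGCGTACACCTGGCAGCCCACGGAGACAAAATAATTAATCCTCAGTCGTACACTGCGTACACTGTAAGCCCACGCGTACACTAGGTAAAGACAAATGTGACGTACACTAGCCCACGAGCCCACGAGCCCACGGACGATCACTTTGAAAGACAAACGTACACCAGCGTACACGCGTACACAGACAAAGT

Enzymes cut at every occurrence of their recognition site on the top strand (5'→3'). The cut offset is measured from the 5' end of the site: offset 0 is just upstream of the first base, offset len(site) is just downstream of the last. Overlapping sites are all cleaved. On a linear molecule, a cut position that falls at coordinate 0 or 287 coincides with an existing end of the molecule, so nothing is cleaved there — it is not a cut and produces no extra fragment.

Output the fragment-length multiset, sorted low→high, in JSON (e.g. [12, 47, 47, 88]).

[5,5,6,6,7,7,8,8,8,8,8,8,8,9,9,9,10,11,11,11,12,13,13,14,15,15,21,22]

Scan for sites:
  UxaIX CGTACAC/0: at [5, 13, 39, 73, 80, 101, 145, 154, 173, 199, 253, 263, 271] ⇒ [5, 13, 39, 73, 80, 101, 145, 154, 173, 199, 253, 263, 271]
  FykV AGACAAA/1: at [47, 55, 88, 122, 187, 246, 278] ⇒ [48, 56, 89, 123, 188, 247, 279]
  KluI AGCCCACG/3: at [23, 64, 113, 165, 207, 215, 223] ⇒ [26, 67, 116, 168, 210, 218, 226]

Pooled cuts: [5, 13, 26, 39, 48, 56, 67, 73, 80, 89, 101, 116, 123, 145, 154, 168, 173, 188, 199, 210, 218, 226, 247, 253, 263, 271, 279]

Fragments:
  [0,5): 5 bp
  [5,13): 8 bp
  [13,26): 13 bp
  [26,39): 13 bp
  [39,48): 9 bp
  [48,56): 8 bp
  [56,67): 11 bp
  [67,73): 6 bp
  [73,80): 7 bp
  [80,89): 9 bp
  [89,101): 12 bp
  [101,116): 15 bp
  [116,123): 7 bp
  [123,145): 22 bp
  [145,154): 9 bp
  [154,168): 14 bp
  [168,173): 5 bp
  [173,188): 15 bp
  [188,199): 11 bp
  [199,210): 11 bp
  [210,218): 8 bp
  [218,226): 8 bp
  [226,247): 21 bp
  [247,253): 6 bp
  [253,263): 10 bp
  [263,271): 8 bp
  [271,279): 8 bp
  [279,287): 8 bp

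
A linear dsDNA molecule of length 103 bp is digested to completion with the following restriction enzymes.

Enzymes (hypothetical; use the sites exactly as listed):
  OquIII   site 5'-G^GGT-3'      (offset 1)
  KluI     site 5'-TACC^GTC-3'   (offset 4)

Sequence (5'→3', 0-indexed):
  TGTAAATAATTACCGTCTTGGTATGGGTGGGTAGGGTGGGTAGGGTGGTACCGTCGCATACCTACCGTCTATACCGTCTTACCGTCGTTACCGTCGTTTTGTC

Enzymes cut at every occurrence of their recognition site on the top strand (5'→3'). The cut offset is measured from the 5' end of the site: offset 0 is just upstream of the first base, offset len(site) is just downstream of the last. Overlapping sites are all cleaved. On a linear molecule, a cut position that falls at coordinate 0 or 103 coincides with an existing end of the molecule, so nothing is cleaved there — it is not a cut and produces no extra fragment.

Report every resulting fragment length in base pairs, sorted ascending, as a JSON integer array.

[4,4,5,5,8,9,9,9,11,11,14,14]

Per-enzyme occurrences:
  OquIII (GGGT, off=1): starts [24, 28, 33, 37, 42] → cuts [25, 29, 34, 38, 43]
  KluI (TACCGTC, off=4): starts [10, 48, 62, 71, 79, 88] → cuts [14, 52, 66, 75, 83, 92]

All cut coordinates (distinct, sorted): [14, 25, 29, 34, 38, 43, 52, 66, 75, 83, 92]

Fragments:
  [0,14): 14 bp
  [14,25): 11 bp
  [25,29): 4 bp
  [29,34): 5 bp
  [34,38): 4 bp
  [38,43): 5 bp
  [43,52): 9 bp
  [52,66): 14 bp
  [66,75): 9 bp
  [75,83): 8 bp
  [83,92): 9 bp
  [92,103): 11 bp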